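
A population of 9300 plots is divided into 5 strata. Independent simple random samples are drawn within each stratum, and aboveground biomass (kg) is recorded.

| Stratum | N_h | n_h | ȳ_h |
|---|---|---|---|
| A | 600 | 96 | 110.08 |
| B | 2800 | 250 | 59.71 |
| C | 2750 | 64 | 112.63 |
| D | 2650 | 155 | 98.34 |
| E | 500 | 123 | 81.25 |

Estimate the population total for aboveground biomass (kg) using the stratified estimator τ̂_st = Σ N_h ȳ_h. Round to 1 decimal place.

τ̂_st ≈ 844194.5

τ̂_st = Σ N_h ȳ_h = 600·110.08 + 2800·59.71 + 2750·112.63 + 2650·98.34 + 500·81.25 = 844194.5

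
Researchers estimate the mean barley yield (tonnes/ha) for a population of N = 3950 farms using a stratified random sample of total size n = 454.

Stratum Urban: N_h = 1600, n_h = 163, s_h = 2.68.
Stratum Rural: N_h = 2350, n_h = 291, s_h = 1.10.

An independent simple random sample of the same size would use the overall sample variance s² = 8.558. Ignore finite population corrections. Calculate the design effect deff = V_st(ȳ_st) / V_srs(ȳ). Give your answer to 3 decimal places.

V̂(ȳ_st) = Σ W_h² s_h²/n_h, with W_h = N_h/N and N = 3950:
  stratum Urban: (1600/3950)²·2.68²/163 = 0.00722982
  stratum Rural: (2350/3950)²·1.10²/291 = 0.00147175
V_st = 0.00870157
V_srs = s²/n = 8.558/454 = 0.0188502
deff = V_st / V_srs = 0.00870157/0.0188502 = 0.4616

deff ≈ 0.462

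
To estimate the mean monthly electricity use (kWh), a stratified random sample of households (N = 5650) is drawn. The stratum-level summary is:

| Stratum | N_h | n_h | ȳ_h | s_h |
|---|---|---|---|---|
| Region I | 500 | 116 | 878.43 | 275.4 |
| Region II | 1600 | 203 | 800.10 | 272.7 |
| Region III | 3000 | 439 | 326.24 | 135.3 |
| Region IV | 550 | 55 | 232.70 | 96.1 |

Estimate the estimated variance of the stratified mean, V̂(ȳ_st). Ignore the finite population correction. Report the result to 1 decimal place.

V̂(ȳ_st) = Σ W_h² s_h²/n_h, with W_h = N_h/N and N = 5650:
  stratum Region I: (500/5650)²·275.4²/116 = 5.12051
  stratum Region II: (1600/5650)²·272.7²/203 = 29.3777
  stratum Region III: (3000/5650)²·135.3²/439 = 11.7565
  stratum Region IV: (550/5650)²·96.1²/55 = 1.59116
V̂(ȳ_st) = 47.8458

V̂(ȳ_st) ≈ 47.8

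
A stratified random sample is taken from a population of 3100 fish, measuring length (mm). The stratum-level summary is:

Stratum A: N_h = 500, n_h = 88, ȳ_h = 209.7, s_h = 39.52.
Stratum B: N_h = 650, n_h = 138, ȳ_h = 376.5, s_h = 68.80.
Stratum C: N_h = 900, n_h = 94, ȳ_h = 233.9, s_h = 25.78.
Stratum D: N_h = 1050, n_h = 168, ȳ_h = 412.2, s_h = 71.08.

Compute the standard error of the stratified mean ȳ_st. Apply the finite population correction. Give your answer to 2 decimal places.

V̂(ȳ_st) = Σ W_h² (1 − n_h/N_h) s_h²/n_h, with W_h = N_h/N and N = 3100:
  stratum A: (500/3100)²·(1 − 88/500)·39.52²/88 = 0.380448
  stratum B: (650/3100)²·(1 − 138/650)·68.80²/138 = 1.18784
  stratum C: (900/3100)²·(1 − 94/900)·25.78²/94 = 0.533694
  stratum D: (1050/3100)²·(1 − 168/1050)·71.08²/168 = 2.89814
V̂(ȳ_st) = 5.00013
SE(ȳ_st) = √5.00013 = 2.2361

SE(ȳ_st) ≈ 2.24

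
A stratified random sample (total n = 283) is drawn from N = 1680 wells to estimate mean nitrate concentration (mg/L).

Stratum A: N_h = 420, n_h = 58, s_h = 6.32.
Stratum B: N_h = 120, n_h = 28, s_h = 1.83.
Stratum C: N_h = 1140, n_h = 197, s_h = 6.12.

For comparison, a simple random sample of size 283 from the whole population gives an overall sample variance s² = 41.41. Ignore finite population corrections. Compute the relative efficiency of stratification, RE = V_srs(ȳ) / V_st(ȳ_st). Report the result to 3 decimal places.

RE ≈ 1.115

V̂(ȳ_st) = Σ W_h² s_h²/n_h, with W_h = N_h/N and N = 1680:
  stratum A: (420/1680)²·6.32²/58 = 0.0430414
  stratum B: (120/1680)²·1.83²/28 = 0.000610222
  stratum C: (1140/1680)²·6.12²/197 = 0.0875443
V_st = 0.131196
V_srs = s²/n = 41.41/283 = 0.146325
Relative efficiency = V_srs / V_st = 0.146325/0.131196 = 1.1153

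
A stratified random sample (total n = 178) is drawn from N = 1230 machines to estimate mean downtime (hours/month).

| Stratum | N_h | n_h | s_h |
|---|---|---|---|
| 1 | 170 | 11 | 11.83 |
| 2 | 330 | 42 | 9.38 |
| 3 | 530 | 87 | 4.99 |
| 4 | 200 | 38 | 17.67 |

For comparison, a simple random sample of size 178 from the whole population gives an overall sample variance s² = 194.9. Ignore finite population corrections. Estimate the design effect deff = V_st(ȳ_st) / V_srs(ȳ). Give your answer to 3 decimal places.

deff ≈ 0.607

V̂(ȳ_st) = Σ W_h² s_h²/n_h, with W_h = N_h/N and N = 1230:
  stratum 1: (170/1230)²·11.83²/11 = 0.243033
  stratum 2: (330/1230)²·9.38²/42 = 0.150791
  stratum 3: (530/1230)²·4.99²/87 = 0.0531402
  stratum 4: (200/1230)²·17.67²/38 = 0.21724
V_st = 0.664203
V_srs = s²/n = 194.9/178 = 1.09494
deff = V_st / V_srs = 0.664203/1.09494 = 0.6066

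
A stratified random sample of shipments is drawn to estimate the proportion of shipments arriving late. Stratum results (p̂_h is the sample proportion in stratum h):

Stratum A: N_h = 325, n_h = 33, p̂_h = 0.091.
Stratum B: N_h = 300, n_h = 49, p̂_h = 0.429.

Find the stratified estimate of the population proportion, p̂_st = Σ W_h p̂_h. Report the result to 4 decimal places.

p̂_st ≈ 0.2532

N = 625; stratum weights W_h = N_h/N.
p̂_st = Σ W_h p̂_h = (325·0.091 + 300·0.429)/625 = 0.25324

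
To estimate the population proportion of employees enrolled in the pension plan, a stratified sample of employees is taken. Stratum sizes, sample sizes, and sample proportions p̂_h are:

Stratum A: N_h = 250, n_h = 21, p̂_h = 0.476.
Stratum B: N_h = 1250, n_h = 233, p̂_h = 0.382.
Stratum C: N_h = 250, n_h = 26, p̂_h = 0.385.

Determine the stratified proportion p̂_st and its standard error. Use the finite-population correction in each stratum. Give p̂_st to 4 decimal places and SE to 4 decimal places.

N = 1750; stratum weights W_h = N_h/N.
p̂_st = Σ W_h p̂_h = (250·0.476 + 1250·0.382 + 250·0.385)/1750 = 0.39586
V̂(p̂_st) = Σ W_h² (1 − n_h/N_h) p̂_h(1−p̂_h)/(n_h−1):
  stratum A: (250/1750)²·(1 − 21/250)·0.476·0.524/20 = 0.000233135
  stratum B: (1250/1750)²·(1 − 233/1250)·0.382·0.618/232 = 0.000422395
  stratum C: (250/1750)²·(1 − 26/250)·0.385·0.615/25 = 0.000173184
V̂(p̂_st) = 0.000828714; SE = √V̂ = 0.0287874

p̂_st ≈ 0.3959, SE ≈ 0.0288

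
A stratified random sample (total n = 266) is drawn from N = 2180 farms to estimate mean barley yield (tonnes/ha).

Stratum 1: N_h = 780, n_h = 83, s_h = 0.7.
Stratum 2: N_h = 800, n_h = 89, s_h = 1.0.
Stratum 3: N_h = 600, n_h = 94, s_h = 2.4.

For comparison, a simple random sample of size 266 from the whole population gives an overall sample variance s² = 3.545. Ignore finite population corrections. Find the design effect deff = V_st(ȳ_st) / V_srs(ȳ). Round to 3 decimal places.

deff ≈ 0.519

V̂(ȳ_st) = Σ W_h² s_h²/n_h, with W_h = N_h/N and N = 2180:
  stratum 1: (780/2180)²·0.7²/83 = 0.000755778
  stratum 2: (800/2180)²·1.0²/89 = 0.00151313
  stratum 3: (600/2180)²·2.4²/94 = 0.00464178
V_st = 0.00691069
V_srs = s²/n = 3.545/266 = 0.0133271
deff = V_st / V_srs = 0.00691069/0.0133271 = 0.5185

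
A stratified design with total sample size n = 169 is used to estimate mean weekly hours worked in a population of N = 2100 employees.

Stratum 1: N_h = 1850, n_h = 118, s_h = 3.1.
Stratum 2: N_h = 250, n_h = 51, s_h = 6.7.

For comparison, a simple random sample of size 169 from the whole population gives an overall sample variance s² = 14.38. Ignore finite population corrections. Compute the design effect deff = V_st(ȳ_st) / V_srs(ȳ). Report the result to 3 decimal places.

deff ≈ 0.889

V̂(ȳ_st) = Σ W_h² s_h²/n_h, with W_h = N_h/N and N = 2100:
  stratum 1: (1850/2100)²·3.1²/118 = 0.0632042
  stratum 2: (250/2100)²·6.7²/51 = 0.0124744
V_st = 0.0756787
V_srs = s²/n = 14.38/169 = 0.0850888
deff = V_st / V_srs = 0.0756787/0.0850888 = 0.8894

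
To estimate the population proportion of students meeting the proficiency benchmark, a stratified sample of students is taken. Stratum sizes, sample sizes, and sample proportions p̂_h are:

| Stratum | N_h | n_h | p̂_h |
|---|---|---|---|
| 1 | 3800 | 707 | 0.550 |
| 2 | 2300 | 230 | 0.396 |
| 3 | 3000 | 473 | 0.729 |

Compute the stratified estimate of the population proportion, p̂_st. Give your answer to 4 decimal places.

N = 9100; stratum weights W_h = N_h/N.
p̂_st = Σ W_h p̂_h = (3800·0.550 + 2300·0.396 + 3000·0.729)/9100 = 0.57009

p̂_st ≈ 0.5701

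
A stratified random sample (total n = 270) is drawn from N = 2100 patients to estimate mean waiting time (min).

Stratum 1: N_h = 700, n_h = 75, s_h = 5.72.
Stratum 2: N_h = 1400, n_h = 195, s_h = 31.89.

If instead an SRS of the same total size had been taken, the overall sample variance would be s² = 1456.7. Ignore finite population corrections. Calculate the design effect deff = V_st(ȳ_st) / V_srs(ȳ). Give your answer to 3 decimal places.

V̂(ȳ_st) = Σ W_h² s_h²/n_h, with W_h = N_h/N and N = 2100:
  stratum 1: (700/2100)²·5.72²/75 = 0.0484717
  stratum 2: (1400/2100)²·31.89²/195 = 2.31789
V_st = 2.36636
V_srs = s²/n = 1456.7/270 = 5.39519
deff = V_st / V_srs = 2.36636/5.39519 = 0.4386

deff ≈ 0.439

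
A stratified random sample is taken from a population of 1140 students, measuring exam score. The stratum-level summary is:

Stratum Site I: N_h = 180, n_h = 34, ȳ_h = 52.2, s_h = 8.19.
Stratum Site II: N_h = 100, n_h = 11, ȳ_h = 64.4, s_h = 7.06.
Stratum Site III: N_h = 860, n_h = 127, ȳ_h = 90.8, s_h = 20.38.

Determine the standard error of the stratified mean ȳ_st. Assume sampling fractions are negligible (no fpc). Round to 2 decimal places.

SE(ȳ_st) ≈ 1.39

V̂(ȳ_st) = Σ W_h² s_h²/n_h, with W_h = N_h/N and N = 1140:
  stratum Site I: (180/1140)²·8.19²/34 = 0.049184
  stratum Site II: (100/1140)²·7.06²/11 = 0.0348664
  stratum Site III: (860/1140)²·20.38²/127 = 1.86119
V̂(ȳ_st) = 1.94525
SE(ȳ_st) = √1.94525 = 1.39472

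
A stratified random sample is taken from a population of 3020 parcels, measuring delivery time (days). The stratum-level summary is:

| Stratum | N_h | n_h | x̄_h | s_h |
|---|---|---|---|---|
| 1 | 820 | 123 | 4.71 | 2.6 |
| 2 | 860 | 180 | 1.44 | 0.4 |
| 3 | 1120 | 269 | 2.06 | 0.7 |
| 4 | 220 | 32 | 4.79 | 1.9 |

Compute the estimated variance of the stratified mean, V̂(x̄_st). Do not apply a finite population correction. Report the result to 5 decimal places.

V̂(x̄_st) = Σ W_h² s_h²/n_h, with W_h = N_h/N and N = 3020:
  stratum 1: (820/3020)²·2.6²/123 = 0.00405187
  stratum 2: (860/3020)²·0.4²/180 = 7.20826e-05
  stratum 3: (1120/3020)²·0.7²/269 = 0.000250534
  stratum 4: (220/3020)²·1.9²/32 = 0.000598672
V̂(x̄_st) = 0.00497316

V̂(x̄_st) ≈ 0.00497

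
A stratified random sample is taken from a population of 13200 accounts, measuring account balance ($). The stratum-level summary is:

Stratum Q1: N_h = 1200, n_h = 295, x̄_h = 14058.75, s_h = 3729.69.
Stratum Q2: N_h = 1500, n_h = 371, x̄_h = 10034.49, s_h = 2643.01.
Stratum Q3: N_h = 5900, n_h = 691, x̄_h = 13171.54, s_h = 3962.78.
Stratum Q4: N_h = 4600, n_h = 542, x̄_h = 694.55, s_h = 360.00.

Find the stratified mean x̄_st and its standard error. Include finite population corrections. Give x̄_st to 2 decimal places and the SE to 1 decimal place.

x̄_st = Σ W_h x̄_h = (1200·14058.75 + 1500·10034.49 + 5900·13171.54 + 4600·694.55)/13200 = 8547.67053
V̂(x̄_st) = Σ W_h² (1 − n_h/N_h) s_h²/n_h, with W_h = N_h/N and N = 13200:
  stratum Q1: (1200/13200)²·(1 − 295/1200)·3729.69²/295 = 293.904
  stratum Q2: (1500/13200)²·(1 − 371/1500)·2643.01²/371 = 183.004
  stratum Q3: (5900/13200)²·(1 − 691/5900)·3962.78²/691 = 4008.49
  stratum Q4: (4600/13200)²·(1 − 542/4600)·360.00²/542 = 25.617
V̂(x̄_st) = 4511.01
SE(x̄_st) = √4511.01 = 67.1641

x̄_st ≈ 8547.67, SE ≈ 67.2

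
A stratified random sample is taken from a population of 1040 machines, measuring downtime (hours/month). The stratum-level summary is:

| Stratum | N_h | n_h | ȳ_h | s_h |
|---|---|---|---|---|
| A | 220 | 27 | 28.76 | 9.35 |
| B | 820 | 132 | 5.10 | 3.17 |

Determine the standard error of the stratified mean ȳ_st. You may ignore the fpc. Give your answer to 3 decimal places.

V̂(ȳ_st) = Σ W_h² s_h²/n_h, with W_h = N_h/N and N = 1040:
  stratum A: (220/1040)²·9.35²/27 = 0.14489
  stratum B: (820/1040)²·3.17²/132 = 0.0473266
V̂(ȳ_st) = 0.192217
SE(ȳ_st) = √0.192217 = 0.438425

SE(ȳ_st) ≈ 0.438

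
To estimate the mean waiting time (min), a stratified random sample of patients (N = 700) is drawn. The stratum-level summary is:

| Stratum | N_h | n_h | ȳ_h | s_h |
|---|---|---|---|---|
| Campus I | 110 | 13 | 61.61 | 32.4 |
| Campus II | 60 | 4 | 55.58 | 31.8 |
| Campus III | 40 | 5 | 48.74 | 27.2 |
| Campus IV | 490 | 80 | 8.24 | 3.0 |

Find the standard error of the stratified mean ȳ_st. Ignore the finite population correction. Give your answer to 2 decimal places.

V̂(ȳ_st) = Σ W_h² s_h²/n_h, with W_h = N_h/N and N = 700:
  stratum Campus I: (110/700)²·32.4²/13 = 1.99405
  stratum Campus II: (60/700)²·31.8²/4 = 1.85738
  stratum Campus III: (40/700)²·27.2²/5 = 0.483161
  stratum Campus IV: (490/700)²·3.0²/80 = 0.055125
V̂(ȳ_st) = 4.38972
SE(ȳ_st) = √4.38972 = 2.09516

SE(ȳ_st) ≈ 2.10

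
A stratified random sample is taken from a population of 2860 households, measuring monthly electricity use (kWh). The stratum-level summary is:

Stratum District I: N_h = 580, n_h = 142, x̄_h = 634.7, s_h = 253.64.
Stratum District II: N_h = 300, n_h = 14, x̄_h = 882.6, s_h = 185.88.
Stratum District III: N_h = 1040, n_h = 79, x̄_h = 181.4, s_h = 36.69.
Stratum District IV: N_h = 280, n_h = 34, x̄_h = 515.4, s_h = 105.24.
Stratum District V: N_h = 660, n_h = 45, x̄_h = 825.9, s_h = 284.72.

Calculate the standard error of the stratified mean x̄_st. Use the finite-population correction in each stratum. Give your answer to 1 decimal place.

V̂(x̄_st) = Σ W_h² (1 − n_h/N_h) s_h²/n_h, with W_h = N_h/N and N = 2860:
  stratum District I: (580/2860)²·(1 − 142/580)·253.64²/142 = 14.0707
  stratum District II: (300/2860)²·(1 − 14/300)·185.88²/14 = 25.8876
  stratum District III: (1040/2860)²·(1 − 79/1040)·36.69²/79 = 2.08206
  stratum District IV: (280/2860)²·(1 − 34/280)·105.24²/34 = 2.74311
  stratum District V: (660/2860)²·(1 − 45/660)·284.72²/45 = 89.3944
V̂(x̄_st) = 134.178
SE(x̄_st) = √134.178 = 11.5835

SE(x̄_st) ≈ 11.6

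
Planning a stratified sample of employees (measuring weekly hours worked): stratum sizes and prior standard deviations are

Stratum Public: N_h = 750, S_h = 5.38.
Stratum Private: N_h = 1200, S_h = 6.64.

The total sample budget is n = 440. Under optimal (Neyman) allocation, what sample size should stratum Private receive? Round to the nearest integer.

292

Neyman allocation: n_h = n · N_h S_h / Σ N_i S_i, with n = 440.
  stratum Public: N_h·S_h = 750·5.38 = 4035.00
  stratum Private: N_h·S_h = 1200·6.64 = 7968.00
Σ N_h S_h = 12003.00
n for stratum Private = 440·7968.00/12003.00 = 292.087 → 292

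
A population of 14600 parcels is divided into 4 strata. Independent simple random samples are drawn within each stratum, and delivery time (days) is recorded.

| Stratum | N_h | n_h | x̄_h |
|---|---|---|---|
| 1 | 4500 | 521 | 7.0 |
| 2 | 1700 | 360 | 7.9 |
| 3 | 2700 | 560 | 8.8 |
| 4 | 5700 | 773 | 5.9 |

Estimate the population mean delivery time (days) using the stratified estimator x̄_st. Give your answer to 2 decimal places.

x̄_st ≈ 7.01

N = Σ N_h = 14600. Stratum weights W_h = N_h/N.
x̄_st = (4500·7.0 + 1700·7.9 + 2700·8.8 + 5700·5.9) / 14600 = 7.0082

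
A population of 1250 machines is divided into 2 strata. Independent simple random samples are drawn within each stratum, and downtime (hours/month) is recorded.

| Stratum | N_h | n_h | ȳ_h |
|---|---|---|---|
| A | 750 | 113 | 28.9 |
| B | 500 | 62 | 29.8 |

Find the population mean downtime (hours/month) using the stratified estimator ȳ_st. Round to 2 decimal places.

N = Σ N_h = 1250. Stratum weights W_h = N_h/N.
ȳ_st = (750·28.9 + 500·29.8) / 1250 = 29.2600

ȳ_st ≈ 29.26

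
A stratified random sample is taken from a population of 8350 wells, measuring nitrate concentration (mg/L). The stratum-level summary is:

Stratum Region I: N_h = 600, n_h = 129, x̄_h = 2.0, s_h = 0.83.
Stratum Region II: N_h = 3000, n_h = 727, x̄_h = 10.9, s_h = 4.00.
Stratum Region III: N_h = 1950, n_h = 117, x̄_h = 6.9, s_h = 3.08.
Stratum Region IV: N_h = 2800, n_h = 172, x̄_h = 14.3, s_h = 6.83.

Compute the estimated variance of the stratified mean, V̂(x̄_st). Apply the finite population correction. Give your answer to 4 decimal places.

V̂(x̄_st) = Σ W_h² (1 − n_h/N_h) s_h²/n_h, with W_h = N_h/N and N = 8350:
  stratum Region I: (600/8350)²·(1 − 129/600)·0.83²/129 = 2.16454e-05
  stratum Region II: (3000/8350)²·(1 − 727/3000)·4.00²/727 = 0.00215245
  stratum Region III: (1950/8350)²·(1 − 117/1950)·3.08²/117 = 0.00415661
  stratum Region IV: (2800/8350)²·(1 − 172/2800)·6.83²/172 = 0.0286235
V̂(x̄_st) = 0.0349543

V̂(x̄_st) ≈ 0.0350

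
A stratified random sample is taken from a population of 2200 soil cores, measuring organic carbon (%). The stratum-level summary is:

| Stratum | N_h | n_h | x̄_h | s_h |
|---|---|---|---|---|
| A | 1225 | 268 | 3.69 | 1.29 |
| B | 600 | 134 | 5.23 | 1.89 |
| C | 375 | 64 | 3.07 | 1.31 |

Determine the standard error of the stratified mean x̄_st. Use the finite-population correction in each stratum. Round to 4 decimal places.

SE(x̄_st) ≈ 0.0607

V̂(x̄_st) = Σ W_h² (1 − n_h/N_h) s_h²/n_h, with W_h = N_h/N and N = 2200:
  stratum A: (1225/2200)²·(1 − 268/1225)·1.29²/268 = 0.001504
  stratum B: (600/2200)²·(1 − 134/600)·1.89²/134 = 0.00153996
  stratum C: (375/2200)²·(1 − 64/375)·1.31²/64 = 0.000646114
V̂(x̄_st) = 0.00369008
SE(x̄_st) = √0.00369008 = 0.060746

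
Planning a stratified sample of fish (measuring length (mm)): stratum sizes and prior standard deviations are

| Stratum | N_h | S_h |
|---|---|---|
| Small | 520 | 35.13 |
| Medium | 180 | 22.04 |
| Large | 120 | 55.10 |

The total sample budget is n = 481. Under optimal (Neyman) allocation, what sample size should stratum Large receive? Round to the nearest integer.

Neyman allocation: n_h = n · N_h S_h / Σ N_i S_i, with n = 481.
  stratum Small: N_h·S_h = 520·35.13 = 18267.60
  stratum Medium: N_h·S_h = 180·22.04 = 3967.20
  stratum Large: N_h·S_h = 120·55.10 = 6612.00
Σ N_h S_h = 28846.80
n for stratum Large = 481·6612.00/28846.80 = 110.250 → 110

110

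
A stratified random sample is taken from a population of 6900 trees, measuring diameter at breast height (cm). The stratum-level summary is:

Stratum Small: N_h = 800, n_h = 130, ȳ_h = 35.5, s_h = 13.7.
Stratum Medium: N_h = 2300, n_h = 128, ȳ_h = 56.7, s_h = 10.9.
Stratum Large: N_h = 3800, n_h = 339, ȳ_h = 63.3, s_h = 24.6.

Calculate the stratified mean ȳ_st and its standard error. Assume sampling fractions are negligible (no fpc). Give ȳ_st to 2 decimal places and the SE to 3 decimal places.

ȳ_st = Σ W_h ȳ_h = (800·35.5 + 2300·56.7 + 3800·63.3)/6900 = 57.87681
V̂(ȳ_st) = Σ W_h² s_h²/n_h, with W_h = N_h/N and N = 6900:
  stratum Small: (800/6900)²·13.7²/130 = 0.0194079
  stratum Medium: (2300/6900)²·10.9²/128 = 0.103134
  stratum Large: (3800/6900)²·24.6²/339 = 0.541427
V̂(ȳ_st) = 0.663968
SE(ȳ_st) = √0.663968 = 0.814842

ȳ_st ≈ 57.88, SE ≈ 0.815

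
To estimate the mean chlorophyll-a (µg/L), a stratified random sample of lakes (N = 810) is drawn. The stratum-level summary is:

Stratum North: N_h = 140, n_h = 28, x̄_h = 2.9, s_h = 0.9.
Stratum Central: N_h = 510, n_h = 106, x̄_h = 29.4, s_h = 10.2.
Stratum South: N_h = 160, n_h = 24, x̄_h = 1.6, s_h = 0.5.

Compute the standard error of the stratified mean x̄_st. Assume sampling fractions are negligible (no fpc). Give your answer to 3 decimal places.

SE(x̄_st) ≈ 0.625

V̂(x̄_st) = Σ W_h² s_h²/n_h, with W_h = N_h/N and N = 810:
  stratum North: (140/810)²·0.9²/28 = 0.000864198
  stratum Central: (510/810)²·10.2²/106 = 0.389103
  stratum South: (160/810)²·0.5²/24 = 0.000406442
V̂(x̄_st) = 0.390374
SE(x̄_st) = √0.390374 = 0.624799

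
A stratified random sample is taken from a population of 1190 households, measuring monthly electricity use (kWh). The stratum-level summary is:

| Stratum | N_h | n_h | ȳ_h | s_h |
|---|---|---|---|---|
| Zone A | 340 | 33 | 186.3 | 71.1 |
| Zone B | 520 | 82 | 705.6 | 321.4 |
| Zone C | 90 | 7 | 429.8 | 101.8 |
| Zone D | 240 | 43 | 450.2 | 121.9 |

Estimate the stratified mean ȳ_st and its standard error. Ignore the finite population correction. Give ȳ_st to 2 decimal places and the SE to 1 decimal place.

ȳ_st ≈ 484.86, SE ≈ 16.6

ȳ_st = Σ W_h ȳ_h = (340·186.3 + 520·705.6 + 90·429.8 + 240·450.2)/1190 = 484.86050
V̂(ȳ_st) = Σ W_h² s_h²/n_h, with W_h = N_h/N and N = 1190:
  stratum Zone A: (340/1190)²·71.1²/33 = 12.5052
  stratum Zone B: (520/1190)²·321.4²/82 = 240.542
  stratum Zone C: (90/1190)²·101.8²/7 = 8.46815
  stratum Zone D: (240/1190)²·121.9²/43 = 14.0562
V̂(ȳ_st) = 275.571
SE(ȳ_st) = √275.571 = 16.6003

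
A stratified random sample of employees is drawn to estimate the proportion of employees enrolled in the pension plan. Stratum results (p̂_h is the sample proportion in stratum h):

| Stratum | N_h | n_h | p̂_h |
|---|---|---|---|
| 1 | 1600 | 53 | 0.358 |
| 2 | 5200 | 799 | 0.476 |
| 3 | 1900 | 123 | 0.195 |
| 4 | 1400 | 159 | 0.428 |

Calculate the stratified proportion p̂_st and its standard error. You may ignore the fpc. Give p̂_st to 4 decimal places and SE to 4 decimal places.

p̂_st ≈ 0.3978, SE ≈ 0.0164

N = 10100; stratum weights W_h = N_h/N.
p̂_st = Σ W_h p̂_h = (1600·0.358 + 5200·0.476 + 1900·0.195 + 1400·0.428)/10100 = 0.39779
V̂(p̂_st) = Σ W_h² p̂_h(1−p̂_h)/(n_h−1):
  stratum 1: (1600/10100)²·0.358·0.642/52 = 0.000110921
  stratum 2: (5200/10100)²·0.476·0.524/798 = 8.28513e-05
  stratum 3: (1900/10100)²·0.195·0.805/122 = 4.55339e-05
  stratum 4: (1400/10100)²·0.428·0.572/158 = 2.97712e-05
V̂(p̂_st) = 0.000269077; SE = √V̂ = 0.0164036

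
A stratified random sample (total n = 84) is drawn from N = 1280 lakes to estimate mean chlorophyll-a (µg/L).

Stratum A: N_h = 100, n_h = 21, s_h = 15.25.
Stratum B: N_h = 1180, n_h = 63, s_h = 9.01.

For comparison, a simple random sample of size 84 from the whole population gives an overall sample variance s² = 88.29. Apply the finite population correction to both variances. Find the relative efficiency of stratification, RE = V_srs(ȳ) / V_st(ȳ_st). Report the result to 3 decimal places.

V̂(ȳ_st) = Σ W_h² (1 − n_h/N_h) s_h²/n_h, with W_h = N_h/N and N = 1280:
  stratum A: (100/1280)²·(1 − 21/100)·15.25²/21 = 0.0533983
  stratum B: (1180/1280)²·(1 − 63/1180)·9.01²/63 = 1.03663
V_st = 1.09003
V_srs = (1 − 84/1280)·88.29/84 = 0.982095
Relative efficiency = V_srs / V_st = 0.982095/1.09003 = 0.9010

RE ≈ 0.901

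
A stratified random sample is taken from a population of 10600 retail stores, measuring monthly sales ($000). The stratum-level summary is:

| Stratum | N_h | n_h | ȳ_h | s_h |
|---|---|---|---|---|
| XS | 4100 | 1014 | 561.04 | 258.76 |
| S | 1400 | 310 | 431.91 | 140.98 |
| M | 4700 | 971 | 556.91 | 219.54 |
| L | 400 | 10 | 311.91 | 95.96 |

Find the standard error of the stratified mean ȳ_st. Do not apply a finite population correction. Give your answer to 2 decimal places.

V̂(ȳ_st) = Σ W_h² s_h²/n_h, with W_h = N_h/N and N = 10600:
  stratum XS: (4100/10600)²·258.76²/1014 = 9.87898
  stratum S: (1400/10600)²·140.98²/310 = 1.1184
  stratum M: (4700/10600)²·219.54²/971 = 9.7587
  stratum L: (400/10600)²·95.96²/10 = 1.31126
V̂(ȳ_st) = 22.0673
SE(ȳ_st) = √22.0673 = 4.69759

SE(ȳ_st) ≈ 4.70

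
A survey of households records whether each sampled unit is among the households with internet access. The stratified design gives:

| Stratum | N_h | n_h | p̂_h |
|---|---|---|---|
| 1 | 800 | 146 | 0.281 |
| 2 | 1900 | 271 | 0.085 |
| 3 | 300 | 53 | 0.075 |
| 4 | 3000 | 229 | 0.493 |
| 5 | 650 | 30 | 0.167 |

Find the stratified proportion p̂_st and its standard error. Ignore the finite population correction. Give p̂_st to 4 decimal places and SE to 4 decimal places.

N = 6650; stratum weights W_h = N_h/N.
p̂_st = Σ W_h p̂_h = (800·0.281 + 1900·0.085 + 300·0.075 + 3000·0.493 + 650·0.167)/6650 = 0.30020
V̂(p̂_st) = Σ W_h² p̂_h(1−p̂_h)/(n_h−1):
  stratum 1: (800/6650)²·0.281·0.719/145 = 2.01653e-05
  stratum 2: (1900/6650)²·0.085·0.915/270 = 2.35147e-05
  stratum 3: (300/6650)²·0.075·0.925/52 = 2.71518e-06
  stratum 4: (3000/6650)²·0.493·0.507/228 = 0.00022311
  stratum 5: (650/6650)²·0.167·0.833/29 = 4.58297e-05
V̂(p̂_st) = 0.000315335; SE = √V̂ = 0.0177577

p̂_st ≈ 0.3002, SE ≈ 0.0178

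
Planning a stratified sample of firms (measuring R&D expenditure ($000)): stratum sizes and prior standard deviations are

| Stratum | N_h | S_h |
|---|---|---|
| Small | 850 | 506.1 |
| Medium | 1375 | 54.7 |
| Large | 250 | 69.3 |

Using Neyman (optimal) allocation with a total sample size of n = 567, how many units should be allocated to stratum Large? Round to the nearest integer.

19

Neyman allocation: n_h = n · N_h S_h / Σ N_i S_i, with n = 567.
  stratum Small: N_h·S_h = 850·506.1 = 430185.00
  stratum Medium: N_h·S_h = 1375·54.7 = 75212.50
  stratum Large: N_h·S_h = 250·69.3 = 17325.00
Σ N_h S_h = 522722.50
n for stratum Large = 567·17325.00/522722.50 = 18.793 → 19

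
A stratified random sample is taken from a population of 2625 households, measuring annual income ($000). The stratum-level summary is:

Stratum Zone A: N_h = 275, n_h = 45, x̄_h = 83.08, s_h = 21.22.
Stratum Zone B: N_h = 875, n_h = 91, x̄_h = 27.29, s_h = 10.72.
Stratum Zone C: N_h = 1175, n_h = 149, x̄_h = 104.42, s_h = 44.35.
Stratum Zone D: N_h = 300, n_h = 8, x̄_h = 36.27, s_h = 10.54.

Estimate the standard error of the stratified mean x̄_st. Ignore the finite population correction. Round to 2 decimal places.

SE(x̄_st) ≈ 1.75

V̂(x̄_st) = Σ W_h² s_h²/n_h, with W_h = N_h/N and N = 2625:
  stratum Zone A: (275/2625)²·21.22²/45 = 0.109821
  stratum Zone B: (875/2625)²·10.72²/91 = 0.140316
  stratum Zone C: (1175/2625)²·44.35²/149 = 2.64495
  stratum Zone D: (300/2625)²·10.54²/8 = 0.181374
V̂(x̄_st) = 3.07646
SE(x̄_st) = √3.07646 = 1.75399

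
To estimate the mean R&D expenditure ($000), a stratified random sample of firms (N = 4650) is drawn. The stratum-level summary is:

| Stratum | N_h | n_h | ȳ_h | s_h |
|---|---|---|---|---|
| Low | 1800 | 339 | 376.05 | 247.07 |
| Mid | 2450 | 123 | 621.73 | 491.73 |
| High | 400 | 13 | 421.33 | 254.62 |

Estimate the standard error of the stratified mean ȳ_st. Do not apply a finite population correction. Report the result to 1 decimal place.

SE(ȳ_st) ≈ 24.7

V̂(ȳ_st) = Σ W_h² s_h²/n_h, with W_h = N_h/N and N = 4650:
  stratum Low: (1800/4650)²·247.07²/339 = 26.9823
  stratum Mid: (2450/4650)²·491.73²/123 = 545.726
  stratum High: (400/4650)²·254.62²/13 = 36.9025
V̂(ȳ_st) = 609.611
SE(ȳ_st) = √609.611 = 24.6903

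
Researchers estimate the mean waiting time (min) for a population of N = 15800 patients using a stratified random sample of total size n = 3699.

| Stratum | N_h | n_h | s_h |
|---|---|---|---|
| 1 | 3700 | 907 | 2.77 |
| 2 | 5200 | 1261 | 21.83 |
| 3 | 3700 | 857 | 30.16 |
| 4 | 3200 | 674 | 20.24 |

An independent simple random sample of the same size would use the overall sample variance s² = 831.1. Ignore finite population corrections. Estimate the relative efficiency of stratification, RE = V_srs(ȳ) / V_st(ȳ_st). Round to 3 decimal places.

V̂(ȳ_st) = Σ W_h² s_h²/n_h, with W_h = N_h/N and N = 15800:
  stratum 1: (3700/15800)²·2.77²/907 = 0.000463918
  stratum 2: (5200/15800)²·21.83²/1261 = 0.0409341
  stratum 3: (3700/15800)²·30.16²/857 = 0.0582065
  stratum 4: (3200/15800)²·20.24²/674 = 0.0249314
V_st = 0.124536
V_srs = s²/n = 831.1/3699 = 0.224682
Relative efficiency = V_srs / V_st = 0.224682/0.124536 = 1.8042

RE ≈ 1.804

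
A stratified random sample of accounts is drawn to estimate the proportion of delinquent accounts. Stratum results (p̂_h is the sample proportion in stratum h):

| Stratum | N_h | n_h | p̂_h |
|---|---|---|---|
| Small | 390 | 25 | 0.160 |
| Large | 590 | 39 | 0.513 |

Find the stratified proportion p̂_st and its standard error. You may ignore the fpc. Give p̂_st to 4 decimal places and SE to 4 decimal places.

p̂_st ≈ 0.3725, SE ≈ 0.0572

N = 980; stratum weights W_h = N_h/N.
p̂_st = Σ W_h p̂_h = (390·0.160 + 590·0.513)/980 = 0.37252
V̂(p̂_st) = Σ W_h² p̂_h(1−p̂_h)/(n_h−1):
  stratum Small: (390/980)²·0.160·0.840/24 = 0.00088688
  stratum Large: (590/980)²·0.513·0.487/38 = 0.00238295
V̂(p̂_st) = 0.00326983; SE = √V̂ = 0.0571824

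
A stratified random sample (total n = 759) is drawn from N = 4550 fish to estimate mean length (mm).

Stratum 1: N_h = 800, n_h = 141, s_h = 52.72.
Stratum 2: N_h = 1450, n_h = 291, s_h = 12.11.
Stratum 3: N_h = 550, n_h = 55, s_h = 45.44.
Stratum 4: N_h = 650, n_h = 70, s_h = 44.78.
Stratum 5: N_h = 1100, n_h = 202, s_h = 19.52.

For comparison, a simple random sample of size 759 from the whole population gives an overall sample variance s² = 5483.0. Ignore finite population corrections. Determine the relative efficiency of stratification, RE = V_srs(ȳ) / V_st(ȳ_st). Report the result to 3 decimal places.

V̂(ȳ_st) = Σ W_h² s_h²/n_h, with W_h = N_h/N and N = 4550:
  stratum 1: (800/4550)²·52.72²/141 = 0.609381
  stratum 2: (1450/4550)²·12.11²/291 = 0.051181
  stratum 3: (550/4550)²·45.44²/55 = 0.54855
  stratum 4: (650/4550)²·44.78²/70 = 0.584621
  stratum 5: (1100/4550)²·19.52²/202 = 0.110248
V_st = 1.90398
V_srs = s²/n = 5483.0/759 = 7.22398
Relative efficiency = V_srs / V_st = 7.22398/1.90398 = 3.7941

RE ≈ 3.794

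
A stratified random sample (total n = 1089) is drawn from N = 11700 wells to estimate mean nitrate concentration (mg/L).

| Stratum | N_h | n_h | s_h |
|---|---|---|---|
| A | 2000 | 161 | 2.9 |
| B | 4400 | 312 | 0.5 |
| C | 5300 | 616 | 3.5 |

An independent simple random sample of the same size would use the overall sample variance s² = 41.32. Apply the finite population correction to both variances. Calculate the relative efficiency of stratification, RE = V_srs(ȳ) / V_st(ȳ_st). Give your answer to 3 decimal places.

V̂(ȳ_st) = Σ W_h² (1 − n_h/N_h) s_h²/n_h, with W_h = N_h/N and N = 11700:
  stratum A: (2000/11700)²·(1 − 161/2000)·2.9²/161 = 0.00140349
  stratum B: (4400/11700)²·(1 − 312/4400)·0.5²/312 = 0.000105288
  stratum C: (5300/11700)²·(1 − 616/5300)·3.5²/616 = 0.00360642
V_st = 0.0051152
V_srs = (1 − 1089/11700)·41.32/1089 = 0.0344114
Relative efficiency = V_srs / V_st = 0.0344114/0.0051152 = 6.7273

RE ≈ 6.727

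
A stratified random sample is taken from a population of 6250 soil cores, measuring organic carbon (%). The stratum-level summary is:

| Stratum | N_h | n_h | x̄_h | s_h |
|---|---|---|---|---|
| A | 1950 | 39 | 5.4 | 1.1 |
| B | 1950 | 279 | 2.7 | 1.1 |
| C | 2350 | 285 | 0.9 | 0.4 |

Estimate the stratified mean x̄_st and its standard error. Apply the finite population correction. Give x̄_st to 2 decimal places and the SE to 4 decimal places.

x̄_st = Σ W_h x̄_h = (1950·5.4 + 1950·2.7 + 2350·0.9)/6250 = 2.86560
V̂(x̄_st) = Σ W_h² (1 − n_h/N_h) s_h²/n_h, with W_h = N_h/N and N = 6250:
  stratum A: (1950/6250)²·(1 − 39/1950)·1.1²/39 = 0.00295976
  stratum B: (1950/6250)²·(1 − 279/1950)·1.1²/279 = 0.00036177
  stratum C: (2350/6250)²·(1 − 285/2350)·0.4²/285 = 6.97434e-05
V̂(x̄_st) = 0.00339127
SE(x̄_st) = √0.00339127 = 0.0582346

x̄_st ≈ 2.87, SE ≈ 0.0582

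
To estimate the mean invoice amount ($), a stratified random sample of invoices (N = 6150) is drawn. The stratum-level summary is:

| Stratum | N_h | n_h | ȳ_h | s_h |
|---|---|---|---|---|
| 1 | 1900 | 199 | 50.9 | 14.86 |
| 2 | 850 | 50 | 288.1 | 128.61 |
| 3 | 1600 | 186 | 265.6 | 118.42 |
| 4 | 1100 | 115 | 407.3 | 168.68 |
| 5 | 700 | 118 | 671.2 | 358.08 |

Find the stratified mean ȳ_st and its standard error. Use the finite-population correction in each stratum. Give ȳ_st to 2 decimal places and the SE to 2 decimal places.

ȳ_st ≈ 273.89, SE ≈ 5.42

ȳ_st = Σ W_h ȳ_h = (1900·50.9 + 850·288.1 + 1600·265.6 + 1100·407.3 + 700·671.2)/6150 = 273.89024
V̂(ȳ_st) = Σ W_h² (1 − n_h/N_h) s_h²/n_h, with W_h = N_h/N and N = 6150:
  stratum 1: (1900/6150)²·(1 − 199/1900)·14.86²/199 = 0.0948183
  stratum 2: (850/6150)²·(1 − 50/850)·128.61²/50 = 5.94755
  stratum 3: (1600/6150)²·(1 − 186/1600)·118.42²/186 = 4.50979
  stratum 4: (1100/6150)²·(1 − 115/1100)·168.68²/115 = 7.08774
  stratum 5: (700/6150)²·(1 − 118/700)·358.08²/118 = 11.7044
V̂(ȳ_st) = 29.3443
SE(ȳ_st) = √29.3443 = 5.41704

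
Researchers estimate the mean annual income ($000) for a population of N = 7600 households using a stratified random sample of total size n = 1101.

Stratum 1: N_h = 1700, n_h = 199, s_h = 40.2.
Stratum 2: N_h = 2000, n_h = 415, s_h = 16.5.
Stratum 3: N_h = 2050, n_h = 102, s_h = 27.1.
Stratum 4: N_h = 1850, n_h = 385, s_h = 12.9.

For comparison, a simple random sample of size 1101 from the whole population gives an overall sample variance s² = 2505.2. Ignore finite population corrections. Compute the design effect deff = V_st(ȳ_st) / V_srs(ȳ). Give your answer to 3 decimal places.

V̂(ȳ_st) = Σ W_h² s_h²/n_h, with W_h = N_h/N and N = 7600:
  stratum 1: (1700/7600)²·40.2²/199 = 0.406321
  stratum 2: (2000/7600)²·16.5²/415 = 0.045431
  stratum 3: (2050/7600)²·27.1²/102 = 0.523864
  stratum 4: (1850/7600)²·12.9²/385 = 0.0256115
V_st = 1.00123
V_srs = s²/n = 2505.2/1101 = 2.27539
deff = V_st / V_srs = 1.00123/2.27539 = 0.4400

deff ≈ 0.440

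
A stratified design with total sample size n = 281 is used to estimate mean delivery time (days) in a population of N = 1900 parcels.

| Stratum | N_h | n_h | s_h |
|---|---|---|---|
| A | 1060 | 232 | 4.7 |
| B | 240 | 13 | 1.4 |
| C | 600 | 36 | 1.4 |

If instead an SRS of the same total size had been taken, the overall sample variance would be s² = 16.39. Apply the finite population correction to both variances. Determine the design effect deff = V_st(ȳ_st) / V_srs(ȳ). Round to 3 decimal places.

V̂(ȳ_st) = Σ W_h² (1 − n_h/N_h) s_h²/n_h, with W_h = N_h/N and N = 1900:
  stratum A: (1060/1900)²·(1 − 232/1060)·4.7²/232 = 0.0231492
  stratum B: (240/1900)²·(1 − 13/240)·1.4²/13 = 0.00227532
  stratum C: (600/1900)²·(1 − 36/600)·1.4²/36 = 0.0051036
V_st = 0.0305282
V_srs = (1 − 281/1900)·16.39/281 = 0.0497011
deff = V_st / V_srs = 0.0305282/0.0497011 = 0.6142

deff ≈ 0.614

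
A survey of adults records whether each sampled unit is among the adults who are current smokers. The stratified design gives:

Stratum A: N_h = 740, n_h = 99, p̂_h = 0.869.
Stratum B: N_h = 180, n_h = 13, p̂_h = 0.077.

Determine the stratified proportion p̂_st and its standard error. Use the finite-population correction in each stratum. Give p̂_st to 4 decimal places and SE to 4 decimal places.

p̂_st ≈ 0.7140, SE ≈ 0.0293

N = 920; stratum weights W_h = N_h/N.
p̂_st = Σ W_h p̂_h = (740·0.869 + 180·0.077)/920 = 0.71404
V̂(p̂_st) = Σ W_h² (1 − n_h/N_h) p̂_h(1−p̂_h)/(n_h−1):
  stratum A: (740/920)²·(1 − 99/740)·0.869·0.131/98 = 0.000650997
  stratum B: (180/920)²·(1 − 13/180)·0.077·0.923/12 = 0.000210341
V̂(p̂_st) = 0.000861338; SE = √V̂ = 0.0293486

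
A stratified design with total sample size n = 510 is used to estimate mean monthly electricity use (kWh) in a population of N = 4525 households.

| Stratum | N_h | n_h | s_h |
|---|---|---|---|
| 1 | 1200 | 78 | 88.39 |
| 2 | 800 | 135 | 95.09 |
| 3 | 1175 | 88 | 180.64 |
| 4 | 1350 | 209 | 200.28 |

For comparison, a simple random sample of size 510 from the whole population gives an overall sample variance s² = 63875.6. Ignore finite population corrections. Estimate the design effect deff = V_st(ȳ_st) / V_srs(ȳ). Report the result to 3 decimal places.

V̂(ȳ_st) = Σ W_h² s_h²/n_h, with W_h = N_h/N and N = 4525:
  stratum 1: (1200/4525)²·88.39²/78 = 7.04429
  stratum 2: (800/4525)²·95.09²/135 = 2.09353
  stratum 3: (1175/4525)²·180.64²/88 = 25.0025
  stratum 4: (1350/4525)²·200.28²/209 = 17.0828
V_st = 51.2231
V_srs = s²/n = 63875.6/510 = 125.246
deff = V_st / V_srs = 51.2231/125.246 = 0.4090

deff ≈ 0.409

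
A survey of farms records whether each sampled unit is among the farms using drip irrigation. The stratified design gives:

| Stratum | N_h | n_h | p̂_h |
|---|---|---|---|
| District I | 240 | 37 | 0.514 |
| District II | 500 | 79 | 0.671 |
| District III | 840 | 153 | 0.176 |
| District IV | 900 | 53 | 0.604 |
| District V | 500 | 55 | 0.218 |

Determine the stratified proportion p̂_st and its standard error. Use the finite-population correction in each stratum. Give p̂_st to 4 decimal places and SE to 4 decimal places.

N = 2980; stratum weights W_h = N_h/N.
p̂_st = Σ W_h p̂_h = (240·0.514 + 500·0.671 + 840·0.176 + 900·0.604 + 500·0.218)/2980 = 0.42258
V̂(p̂_st) = Σ W_h² (1 − n_h/N_h) p̂_h(1−p̂_h)/(n_h−1):
  stratum District I: (240/2980)²·(1 − 37/240)·0.514·0.486/36 = 3.8069e-05
  stratum District II: (500/2980)²·(1 − 79/500)·0.671·0.329/78 = 6.70878e-05
  stratum District III: (840/2980)²·(1 − 153/840)·0.176·0.824/152 = 6.20012e-05
  stratum District IV: (900/2980)²·(1 − 53/900)·0.604·0.396/52 = 0.000394841
  stratum District V: (500/2980)²·(1 − 55/500)·0.218·0.782/54 = 7.90983e-05
V̂(p̂_st) = 0.000641097; SE = √V̂ = 0.0253199

p̂_st ≈ 0.4226, SE ≈ 0.0253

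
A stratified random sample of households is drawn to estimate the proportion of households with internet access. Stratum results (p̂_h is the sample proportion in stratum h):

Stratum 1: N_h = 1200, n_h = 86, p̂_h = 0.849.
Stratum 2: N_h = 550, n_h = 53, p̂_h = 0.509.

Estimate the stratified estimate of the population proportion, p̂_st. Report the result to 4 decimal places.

p̂_st ≈ 0.7421

N = 1750; stratum weights W_h = N_h/N.
p̂_st = Σ W_h p̂_h = (1200·0.849 + 550·0.509)/1750 = 0.74214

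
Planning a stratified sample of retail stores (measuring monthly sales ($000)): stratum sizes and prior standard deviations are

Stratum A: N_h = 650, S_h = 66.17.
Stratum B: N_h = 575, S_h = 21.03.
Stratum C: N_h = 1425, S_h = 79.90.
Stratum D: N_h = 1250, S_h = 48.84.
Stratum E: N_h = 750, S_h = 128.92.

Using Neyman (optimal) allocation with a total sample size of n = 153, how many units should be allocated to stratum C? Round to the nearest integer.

53

Neyman allocation: n_h = n · N_h S_h / Σ N_i S_i, with n = 153.
  stratum A: N_h·S_h = 650·66.17 = 43010.50
  stratum B: N_h·S_h = 575·21.03 = 12092.25
  stratum C: N_h·S_h = 1425·79.90 = 113857.50
  stratum D: N_h·S_h = 1250·48.84 = 61050.00
  stratum E: N_h·S_h = 750·128.92 = 96690.00
Σ N_h S_h = 326700.25
n for stratum C = 153·113857.50/326700.25 = 53.322 → 53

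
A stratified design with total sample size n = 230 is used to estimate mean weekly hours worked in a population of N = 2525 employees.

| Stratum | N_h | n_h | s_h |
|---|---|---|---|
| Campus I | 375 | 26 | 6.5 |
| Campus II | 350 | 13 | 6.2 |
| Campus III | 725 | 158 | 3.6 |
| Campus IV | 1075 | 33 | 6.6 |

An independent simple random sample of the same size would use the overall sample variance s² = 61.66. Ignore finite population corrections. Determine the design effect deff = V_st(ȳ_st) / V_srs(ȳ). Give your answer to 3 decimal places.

deff ≈ 1.263

V̂(ȳ_st) = Σ W_h² s_h²/n_h, with W_h = N_h/N and N = 2525:
  stratum Campus I: (375/2525)²·6.5²/26 = 0.0358421
  stratum Campus II: (350/2525)²·6.2²/13 = 0.0568137
  stratum Campus III: (725/2525)²·3.6²/158 = 0.0067624
  stratum Campus IV: (1075/2525)²·6.6²/33 = 0.239259
V_st = 0.338677
V_srs = s²/n = 61.66/230 = 0.268087
deff = V_st / V_srs = 0.338677/0.268087 = 1.2633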